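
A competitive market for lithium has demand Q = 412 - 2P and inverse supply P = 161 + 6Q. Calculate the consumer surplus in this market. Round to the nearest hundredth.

Rewriting demand in inverse form: P = 206 - 0.5Q.
Equilibrium: 206 - 0.5Q = 161 + 6Q, so Q* = 6.9231 and P* = 202.5385.
CS is the area between the demand curve and P* from 0 to Q*: (1/2)(6.9231)(3.4615) = 11.9822.

11.98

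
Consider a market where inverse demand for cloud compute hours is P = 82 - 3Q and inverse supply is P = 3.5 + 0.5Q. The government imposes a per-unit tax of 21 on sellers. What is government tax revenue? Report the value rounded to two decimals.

Without the tax, 82 - 3Q = 3.5 + 0.5Q so Q* = 22.4286 and P* = 14.7143.
A tax on sellers shifts supply up by 21: 82 - 3Q = 3.5 + 0.5Q + 21, so Q_t = 16.4286. Buyers pay P_b = 32.7143; sellers receive P_s = P_b - 21 = 11.7143.
Revenue is the tax times quantity traded: 21 x 16.4286 = 345.

345.00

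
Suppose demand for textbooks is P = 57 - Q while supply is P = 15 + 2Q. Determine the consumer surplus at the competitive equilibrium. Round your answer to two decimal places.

98.00

Equilibrium: 57 - Q = 15 + 2Q, so Q* = 14 and P* = 43.
The demand choke price is 57, so CS = (1/2)(Q*)(57 - P*) = (1/2)(14)(14) = 98.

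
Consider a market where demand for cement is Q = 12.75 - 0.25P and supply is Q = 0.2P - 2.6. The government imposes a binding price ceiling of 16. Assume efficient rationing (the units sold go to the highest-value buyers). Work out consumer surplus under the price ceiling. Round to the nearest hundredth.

Rewriting demand in inverse form: P = 51 - 4Q.
Rewriting supply in inverse form: P = 13 + 5Q.
Free-market equilibrium: 51 - 4Q = 13 + 5Q gives Q* = 4.2222, P* = 34.1111.
At the ceiling price 16, quantity supplied is (16 - 13)/5 = 0.6; supply is the short side, so Q = 0.6 trades at P = 16.
The demand price at Q = 0.6 is 48.6. CS is the trapezoid between demand and 16 over [0, 0.6]: (1/2)[(51 - 16) + (48.6 - 16)](0.6) = 20.28.

20.28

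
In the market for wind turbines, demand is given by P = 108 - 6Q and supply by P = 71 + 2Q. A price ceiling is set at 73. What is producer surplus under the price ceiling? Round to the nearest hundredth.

1.00

Without the control, 108 - 6Q = 71 + 2Q so Q* = 4.625 and P* = 80.25.
At the ceiling price 73, quantity supplied is (73 - 71)/2 = 1; supply is the short side, so Q = 1 trades at P = 73.
PS is the triangle above supply below 73: (1/2)(1)(73 - 71) = 1.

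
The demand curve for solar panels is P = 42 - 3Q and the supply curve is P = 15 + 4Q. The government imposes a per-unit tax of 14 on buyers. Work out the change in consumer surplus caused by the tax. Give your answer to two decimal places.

Without the tax, 42 - 3Q = 15 + 4Q so Q* = 3.8571 and P* = 30.4286.
With the tax, buyers' net willingness to pay falls by 14: (42 - 14) - 3Q = 15 + 4Q, so Q_t = 1.8571. Buyers pay P_b = 36.4286; sellers receive P_s = P_b - 14 = 22.4286.
CS falls from (1/2)(3.8571)(11.5714) = 22.3163 to (1/2)(1.8571)(5.5714) = 5.1735, a change of -17.1429.

-17.14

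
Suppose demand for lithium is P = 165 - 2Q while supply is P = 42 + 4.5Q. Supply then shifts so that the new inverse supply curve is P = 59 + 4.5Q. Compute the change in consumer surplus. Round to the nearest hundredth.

Initial equilibrium: Q_0 = 18.9231, P_0 = 127.1538; CS_0 = (1/2)(18.9231)(37.8462) = 358.0828, PS_0 = (1/2)(18.9231)(85.1538) = 805.6864.
New equilibrium: 165 - 2Q = 59 + 4.5Q gives Q_1 = 16.3077, P_1 = 132.3846; CS_1 = 265.9408, PS_1 = 598.3669.
Change in consumer surplus = 265.9408 - 358.0828 = -92.142.

-92.14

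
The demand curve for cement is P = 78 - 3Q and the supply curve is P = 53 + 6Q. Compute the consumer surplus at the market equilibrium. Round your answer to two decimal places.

11.57

Setting demand equal to supply, 25 = 9Q, so Q* = 2.7778 and P* = 69.6667.
The demand choke price is 78, so CS = (1/2)(Q*)(78 - P*) = (1/2)(2.7778)(8.3333) = 11.5741.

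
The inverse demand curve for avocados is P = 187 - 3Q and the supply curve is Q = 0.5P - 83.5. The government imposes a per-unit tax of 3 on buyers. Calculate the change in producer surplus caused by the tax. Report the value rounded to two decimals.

-4.44

Rewriting supply in inverse form: P = 167 + 2Q.
Without the tax, 187 - 3Q = 167 + 2Q so Q* = 4 and P* = 175.
With the tax, buyers' net willingness to pay falls by 3: (187 - 3) - 3Q = 167 + 2Q, so Q_t = 3.4. Buyers pay P_b = 176.8; sellers receive P_s = P_b - 3 = 173.8.
PS falls from (1/2)(4)(8) = 16 to (1/2)(3.4)(6.8) = 11.56, a change of -4.44.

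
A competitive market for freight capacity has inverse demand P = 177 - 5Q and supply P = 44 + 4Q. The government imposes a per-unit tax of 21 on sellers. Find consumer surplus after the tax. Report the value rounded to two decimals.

387.16

Without the tax, 177 - 5Q = 44 + 4Q so Q* = 14.7778 and P* = 103.1111.
A tax on sellers shifts supply up by 21: 177 - 5Q = 44 + 4Q + 21, so Q_t = 12.4444. Buyers pay P_b = 114.7778; sellers receive P_s = P_b - 21 = 93.7778.
CS = (1/2)(Q_t)(177 - P_b) = (1/2)(12.4444)(62.2222) = 387.1605.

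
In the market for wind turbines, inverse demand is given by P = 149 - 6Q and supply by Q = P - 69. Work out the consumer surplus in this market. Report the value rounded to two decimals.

Rewriting supply in inverse form: P = 69 + Q.
Setting demand equal to supply, 80 = 7Q, so Q* = 11.4286 and P* = 80.4286.
The demand choke price is 149, so CS = (1/2)(Q*)(149 - P*) = (1/2)(11.4286)(68.5714) = 391.8367.

391.84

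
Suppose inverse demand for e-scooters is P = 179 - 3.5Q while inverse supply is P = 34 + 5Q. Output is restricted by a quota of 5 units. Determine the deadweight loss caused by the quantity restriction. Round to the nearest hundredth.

Without the quota, 179 - 3.5Q = 34 + 5Q gives Q* = 17.0588.
At Q = 5 the demand price is 179 - 3.5(5) = 161.5 and the supply price is 34 + 5(5) = 59.
DWL = (1/2)(gap between curves at 5) x (Q* - 5) = (1/2)(102.5)(12.0588) = 618.0147.

618.01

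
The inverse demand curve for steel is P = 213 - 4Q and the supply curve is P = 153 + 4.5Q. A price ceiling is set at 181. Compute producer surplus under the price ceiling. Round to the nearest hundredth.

Free-market equilibrium: 213 - 4Q = 153 + 4.5Q gives Q* = 7.0588, P* = 184.7647.
At P = 181, sellers supply (181 - 153)/4.5 = 6.2222 while buyers want more, so the quantity traded is 6.2222 at price 181.
PS is the triangle above supply below 181: (1/2)(6.2222)(181 - 153) = 87.1111.

87.11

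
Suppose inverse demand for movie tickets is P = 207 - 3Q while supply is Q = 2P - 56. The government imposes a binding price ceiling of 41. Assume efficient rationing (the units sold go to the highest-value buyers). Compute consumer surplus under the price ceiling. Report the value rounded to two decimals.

Rewriting supply in inverse form: P = 28 + 0.5Q.
Free-market equilibrium: 207 - 3Q = 28 + 0.5Q gives Q* = 51.1429, P* = 53.5714.
At the ceiling price 41, quantity supplied is (41 - 28)/0.5 = 26; supply is the short side, so Q = 26 trades at P = 41.
The demand price at Q = 26 is 129. CS is the trapezoid between demand and 41 over [0, 26]: (1/2)[(207 - 41) + (129 - 41)](26) = 3302.

3302.00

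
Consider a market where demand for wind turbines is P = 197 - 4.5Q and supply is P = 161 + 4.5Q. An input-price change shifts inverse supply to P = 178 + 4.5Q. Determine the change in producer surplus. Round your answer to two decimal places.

Initial equilibrium: Q_0 = 4, P_0 = 179; CS_0 = (1/2)(4)(18) = 36, PS_0 = (1/2)(4)(18) = 36.
New equilibrium: 197 - 4.5Q = 178 + 4.5Q gives Q_1 = 2.1111, P_1 = 187.5; CS_1 = 10.0278, PS_1 = 10.0278.
Change in producer surplus = 10.0278 - 36 = -25.9722.

-25.97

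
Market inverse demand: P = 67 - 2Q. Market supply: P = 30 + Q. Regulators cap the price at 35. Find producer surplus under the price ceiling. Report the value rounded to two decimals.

12.50

Without the control, 67 - 2Q = 30 + Q so Q* = 12.3333 and P* = 42.3333.
At the ceiling price 35, quantity supplied is (35 - 30)/1 = 5; supply is the short side, so Q = 5 trades at P = 35.
PS is the triangle above supply below 35: (1/2)(5)(35 - 30) = 12.5.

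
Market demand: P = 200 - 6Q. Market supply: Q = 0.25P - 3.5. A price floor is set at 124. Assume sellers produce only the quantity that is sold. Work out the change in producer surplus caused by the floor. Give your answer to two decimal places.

Rewriting supply in inverse form: P = 14 + 4Q.
Without the control, 200 - 6Q = 14 + 4Q so Q* = 18.6 and P* = 88.4.
At the floor price 124, quantity demanded is (200 - 124)/6 = 12.6667; demand is the short side, so Q = 12.6667 trades at P = 124.
PS goes from (1/2)(18.6)(74.4) = 691.92 to 1072.4444 (computed as (124 - 14)(12.6667) - (1/2)(4)(12.6667)^2), a change of 380.5244.

380.52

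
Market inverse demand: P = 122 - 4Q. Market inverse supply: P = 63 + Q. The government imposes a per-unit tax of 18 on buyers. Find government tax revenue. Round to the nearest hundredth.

Without the tax, 122 - 4Q = 63 + Q so Q* = 11.8 and P* = 74.8.
A tax on buyers shifts demand down by 18: (122 - 18) - 4Q = 63 + Q, so Q_t = 8.2. Buyers pay P_b = 89.2; sellers receive P_s = P_b - 18 = 71.2.
Tax revenue = t x Q_t = 18 x 8.2 = 147.6.

147.60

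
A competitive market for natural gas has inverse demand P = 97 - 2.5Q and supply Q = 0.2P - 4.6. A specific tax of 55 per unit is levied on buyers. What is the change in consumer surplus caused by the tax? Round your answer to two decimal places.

-113.67

Rewriting supply in inverse form: P = 23 + 5Q.
Pre-tax equilibrium: 97 - 2.5Q = 23 + 5Q gives Q* = 9.8667, P* = 72.3333.
With the tax, buyers' net willingness to pay falls by 55: (97 - 55) - 2.5Q = 23 + 5Q, so Q_t = 2.5333. Buyers pay P_b = 90.6667; sellers receive P_s = P_b - 55 = 35.6667.
CS falls from (1/2)(9.8667)(24.6667) = 121.6889 to (1/2)(2.5333)(6.3333) = 8.0222, a change of -113.6667.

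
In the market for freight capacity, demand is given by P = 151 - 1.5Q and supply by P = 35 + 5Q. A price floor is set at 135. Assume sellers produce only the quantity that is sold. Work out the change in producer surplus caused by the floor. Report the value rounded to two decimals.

Free-market equilibrium: 151 - 1.5Q = 35 + 5Q gives Q* = 17.8462, P* = 124.2308.
At P = 135, buyers demand (151 - 135)/1.5 = 10.6667 while sellers would supply more, so the quantity traded is 10.6667 at price 135.
PS goes from (1/2)(17.8462)(89.2308) = 796.213 to 782.2222 (computed as (135 - 35)(10.6667) - (1/2)(5)(10.6667)^2), a change of -13.9908.

-13.99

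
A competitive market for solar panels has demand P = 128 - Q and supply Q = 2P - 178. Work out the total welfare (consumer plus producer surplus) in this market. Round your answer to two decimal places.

507.00

Rewriting supply in inverse form: P = 89 + 0.5Q.
Equilibrium: 128 - Q = 89 + 0.5Q, so Q* = 26 and P* = 102.
Total surplus is the full triangle between the curves from 0 to Q*: (1/2)(26)(128 - 89) = 507.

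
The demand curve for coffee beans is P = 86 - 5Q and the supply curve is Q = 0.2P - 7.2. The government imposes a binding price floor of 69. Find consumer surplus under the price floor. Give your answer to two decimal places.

Rewriting supply in inverse form: P = 36 + 5Q.
Without the control, 86 - 5Q = 36 + 5Q so Q* = 5 and P* = 61.
At the floor price 69, quantity demanded is (86 - 69)/5 = 3.4; demand is the short side, so Q = 3.4 trades at P = 69.
CS is the triangle under demand above 69: (1/2)(3.4)(86 - 69) = 28.9.

28.90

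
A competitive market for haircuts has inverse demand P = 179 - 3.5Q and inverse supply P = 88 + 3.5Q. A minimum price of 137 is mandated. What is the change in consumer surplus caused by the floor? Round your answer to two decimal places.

Free-market equilibrium: 179 - 3.5Q = 88 + 3.5Q gives Q* = 13, P* = 133.5.
At P = 137, buyers demand (179 - 137)/3.5 = 12 while sellers would supply more, so the quantity traded is 12 at price 137.
CS goes from (1/2)(13)(45.5) = 295.75 to 252 (computed as (179 - 137)(12) - (1/2)(3.5)(12)^2), a change of -43.75.

-43.75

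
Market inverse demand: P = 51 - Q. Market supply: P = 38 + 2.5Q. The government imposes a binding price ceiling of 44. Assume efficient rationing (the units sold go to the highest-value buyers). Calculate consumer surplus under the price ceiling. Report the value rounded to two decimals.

Free-market equilibrium: 51 - Q = 38 + 2.5Q gives Q* = 3.7143, P* = 47.2857.
At the ceiling price 44, quantity supplied is (44 - 38)/2.5 = 2.4; supply is the short side, so Q = 2.4 trades at P = 44.
The demand price at Q = 2.4 is 48.6. CS is the trapezoid between demand and 44 over [0, 2.4]: (1/2)[(51 - 44) + (48.6 - 44)](2.4) = 13.92.

13.92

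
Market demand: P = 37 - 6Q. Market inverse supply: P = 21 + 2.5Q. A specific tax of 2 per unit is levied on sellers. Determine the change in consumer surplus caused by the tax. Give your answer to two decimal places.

-2.49

Without the tax, 37 - 6Q = 21 + 2.5Q so Q* = 1.8824 and P* = 25.7059.
With the tax, sellers need 2 more per unit: 37 - 6Q = 21 + 2.5Q + 2, so Q_t = 1.6471. Buyers pay P_b = 27.1176; sellers receive P_s = P_b - 2 = 25.1176.
CS falls from (1/2)(1.8824)(11.2941) = 10.6298 to (1/2)(1.6471)(9.8824) = 8.1384, a change of -2.4913.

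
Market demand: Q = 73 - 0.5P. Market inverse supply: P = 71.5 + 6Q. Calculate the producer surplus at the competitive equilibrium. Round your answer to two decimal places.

Rewriting demand in inverse form: P = 146 - 2Q.
Equilibrium: 146 - 2Q = 71.5 + 6Q, so Q* = 9.3125 and P* = 127.375.
Producer surplus is the triangle above supply below P*: (1/2)(9.3125)(127.375 - 71.5) = (1/2)(9.3125)(55.875) = 260.168.

260.17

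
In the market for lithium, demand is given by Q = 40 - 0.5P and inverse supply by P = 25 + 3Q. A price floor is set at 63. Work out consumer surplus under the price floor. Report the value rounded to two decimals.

Rewriting demand in inverse form: P = 80 - 2Q.
Without the control, 80 - 2Q = 25 + 3Q so Q* = 11 and P* = 58.
At the floor price 63, quantity demanded is (80 - 63)/2 = 8.5; demand is the short side, so Q = 8.5 trades at P = 63.
CS is the triangle under demand above 63: (1/2)(8.5)(80 - 63) = 72.25.

72.25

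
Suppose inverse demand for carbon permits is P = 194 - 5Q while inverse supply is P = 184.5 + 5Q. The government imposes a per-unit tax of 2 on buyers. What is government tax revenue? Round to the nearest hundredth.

Pre-tax equilibrium: 194 - 5Q = 184.5 + 5Q gives Q* = 0.95, P* = 189.25.
With the tax, buyers' net willingness to pay falls by 2: (194 - 2) - 5Q = 184.5 + 5Q, so Q_t = 0.75. Buyers pay P_b = 190.25; sellers receive P_s = P_b - 2 = 188.25.
Tax revenue = t x Q_t = 2 x 0.75 = 1.5.

1.50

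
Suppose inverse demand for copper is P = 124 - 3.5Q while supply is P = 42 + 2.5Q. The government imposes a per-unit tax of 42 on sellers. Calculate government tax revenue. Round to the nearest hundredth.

Without the tax, 124 - 3.5Q = 42 + 2.5Q so Q* = 13.6667 and P* = 76.1667.
With the tax, sellers need 42 more per unit: 124 - 3.5Q = 42 + 2.5Q + 42, so Q_t = 6.6667. Buyers pay P_b = 100.6667; sellers receive P_s = P_b - 42 = 58.6667.
Revenue is the tax times quantity traded: 42 x 6.6667 = 280.

280.00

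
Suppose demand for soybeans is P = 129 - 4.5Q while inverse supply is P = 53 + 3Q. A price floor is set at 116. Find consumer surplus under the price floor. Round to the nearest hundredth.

18.78

Without the control, 129 - 4.5Q = 53 + 3Q so Q* = 10.1333 and P* = 83.4.
At P = 116, buyers demand (129 - 116)/4.5 = 2.8889 while sellers would supply more, so the quantity traded is 2.8889 at price 116.
CS is the triangle under demand above 116: (1/2)(2.8889)(129 - 116) = 18.7778.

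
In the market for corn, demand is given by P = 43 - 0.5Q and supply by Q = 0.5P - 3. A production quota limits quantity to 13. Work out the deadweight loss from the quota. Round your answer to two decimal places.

Rewriting supply in inverse form: P = 6 + 2Q.
Unrestricted equilibrium: Q* = (43 - 6)/(0.5 + 2) = 14.8.
At Q = 13 the demand price is 43 - 0.5(13) = 36.5 and the supply price is 6 + 2(13) = 32.
DWL = (1/2)(gap between curves at 13) x (Q* - 13) = (1/2)(4.5)(1.8) = 4.05.

4.05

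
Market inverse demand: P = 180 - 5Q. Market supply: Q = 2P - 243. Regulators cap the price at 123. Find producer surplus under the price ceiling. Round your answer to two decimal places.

Rewriting supply in inverse form: P = 121.5 + 0.5Q.
Free-market equilibrium: 180 - 5Q = 121.5 + 0.5Q gives Q* = 10.6364, P* = 126.8182.
At the ceiling price 123, quantity supplied is (123 - 121.5)/0.5 = 3; supply is the short side, so Q = 3 trades at P = 123.
PS is the triangle above supply below 123: (1/2)(3)(123 - 121.5) = 2.25.

2.25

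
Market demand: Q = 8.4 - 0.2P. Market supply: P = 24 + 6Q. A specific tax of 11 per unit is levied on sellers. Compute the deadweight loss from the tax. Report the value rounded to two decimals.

Rewriting demand in inverse form: P = 42 - 5Q.
Pre-tax equilibrium: 42 - 5Q = 24 + 6Q gives Q* = 1.6364, P* = 33.8182.
A tax on sellers shifts supply up by 11: 42 - 5Q = 24 + 6Q + 11, so Q_t = 0.6364. Buyers pay P_b = 38.8182; sellers receive P_s = P_b - 11 = 27.8182.
Deadweight loss is the triangle between the curves from Q_t to Q*: (1/2)(1.6364 - 0.6364)(11) = 5.5.

5.50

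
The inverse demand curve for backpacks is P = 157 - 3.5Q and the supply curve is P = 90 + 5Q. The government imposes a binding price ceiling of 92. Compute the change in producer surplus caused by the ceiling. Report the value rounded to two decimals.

Free-market equilibrium: 157 - 3.5Q = 90 + 5Q gives Q* = 7.8824, P* = 129.4118.
At P = 92, sellers supply (92 - 90)/5 = 0.4 while buyers want more, so the quantity traded is 0.4 at price 92.
PS goes from (1/2)(7.8824)(39.4118) = 155.3287 to 0.4 (computed as (92 - 90)(0.4) - (1/2)(5)(0.4)^2), a change of -154.9287.

-154.93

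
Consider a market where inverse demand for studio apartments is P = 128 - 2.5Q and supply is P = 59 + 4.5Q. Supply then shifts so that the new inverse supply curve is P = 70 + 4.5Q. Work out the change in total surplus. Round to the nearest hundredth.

-99.79

Initial equilibrium: Q_0 = 9.8571, P_0 = 103.3571; CS_0 = (1/2)(9.8571)(24.6429) = 121.4541, PS_0 = (1/2)(9.8571)(44.3571) = 218.6173.
New equilibrium: 128 - 2.5Q = 70 + 4.5Q gives Q_1 = 8.2857, P_1 = 107.2857; CS_1 = 85.8163, PS_1 = 154.4694.
Change in total surplus = (85.8163 + 154.4694) - (121.4541 + 218.6173) = -99.7857.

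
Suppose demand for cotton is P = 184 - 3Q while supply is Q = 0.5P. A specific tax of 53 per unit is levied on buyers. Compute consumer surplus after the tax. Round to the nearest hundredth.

Rewriting supply in inverse form: P = 2Q.
Pre-tax equilibrium: 184 - 3Q = 2Q gives Q* = 36.8, P* = 73.6.
A tax on buyers shifts demand down by 53: (184 - 53) - 3Q = 2Q, so Q_t = 26.2. Buyers pay P_b = 105.4; sellers receive P_s = P_b - 53 = 52.4.
Consumer surplus is the triangle under demand above P_b: (1/2)(26.2)(184 - 105.4) = 1029.66.

1029.66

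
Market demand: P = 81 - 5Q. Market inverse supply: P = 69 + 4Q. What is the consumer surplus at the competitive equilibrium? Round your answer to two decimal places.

4.44

Equilibrium: 81 - 5Q = 69 + 4Q, so Q* = 1.3333 and P* = 74.3333.
Consumer surplus is the triangle under demand above P*: (1/2)(1.3333)(81 - 74.3333) = (1/2)(1.3333)(6.6667) = 4.4444.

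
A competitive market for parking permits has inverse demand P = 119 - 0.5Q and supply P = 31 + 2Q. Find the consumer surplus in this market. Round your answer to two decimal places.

309.76

Equilibrium: 119 - 0.5Q = 31 + 2Q, so Q* = 35.2 and P* = 101.4.
CS is the area between the demand curve and P* from 0 to Q*: (1/2)(35.2)(17.6) = 309.76.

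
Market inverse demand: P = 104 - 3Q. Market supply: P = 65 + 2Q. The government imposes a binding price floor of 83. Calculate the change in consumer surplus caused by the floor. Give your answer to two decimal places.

Without the control, 104 - 3Q = 65 + 2Q so Q* = 7.8 and P* = 80.6.
At P = 83, buyers demand (104 - 83)/3 = 7 while sellers would supply more, so the quantity traded is 7 at price 83.
CS goes from (1/2)(7.8)(23.4) = 91.26 to 73.5 (computed as (104 - 83)(7) - (1/2)(3)(7)^2), a change of -17.76.

-17.76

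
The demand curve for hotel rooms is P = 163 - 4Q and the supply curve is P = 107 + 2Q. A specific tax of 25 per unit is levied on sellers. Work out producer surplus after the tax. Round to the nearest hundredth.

26.69

Without the tax, 163 - 4Q = 107 + 2Q so Q* = 9.3333 and P* = 125.6667.
A tax on sellers shifts supply up by 25: 163 - 4Q = 107 + 2Q + 25, so Q_t = 5.1667. Buyers pay P_b = 142.3333; sellers receive P_s = P_b - 25 = 117.3333.
PS = (1/2)(Q_t)(P_s - 107) = (1/2)(5.1667)(10.3333) = 26.6944.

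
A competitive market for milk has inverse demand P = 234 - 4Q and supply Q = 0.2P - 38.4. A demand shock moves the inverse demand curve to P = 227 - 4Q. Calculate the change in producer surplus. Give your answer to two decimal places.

-16.64

Rewriting supply in inverse form: P = 192 + 5Q.
Initial equilibrium: Q_0 = 4.6667, P_0 = 215.3333; CS_0 = (1/2)(4.6667)(18.6667) = 43.5556, PS_0 = (1/2)(4.6667)(23.3333) = 54.4444.
New equilibrium: 227 - 4Q = 192 + 5Q gives Q_1 = 3.8889, P_1 = 211.4444; CS_1 = 30.2469, PS_1 = 37.8086.
Change in producer surplus = 37.8086 - 54.4444 = -16.6358.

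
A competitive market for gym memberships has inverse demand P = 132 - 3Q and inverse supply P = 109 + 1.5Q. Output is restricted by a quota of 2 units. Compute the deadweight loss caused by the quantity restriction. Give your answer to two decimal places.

Unrestricted equilibrium: Q* = (132 - 109)/(3 + 1.5) = 5.1111.
At Q = 2 the demand price is 132 - 3(2) = 126 and the supply price is 109 + 1.5(2) = 112.
Deadweight loss is the triangle between the curves from 2 to 5.1111: (1/2)(126 - 112)(5.1111 - 2) = 21.7778.

21.78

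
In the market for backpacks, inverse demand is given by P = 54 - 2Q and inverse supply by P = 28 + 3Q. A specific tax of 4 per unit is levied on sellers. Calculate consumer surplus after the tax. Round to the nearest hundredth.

Pre-tax equilibrium: 54 - 2Q = 28 + 3Q gives Q* = 5.2, P* = 43.6.
A tax on sellers shifts supply up by 4: 54 - 2Q = 28 + 3Q + 4, so Q_t = 4.4. Buyers pay P_b = 45.2; sellers receive P_s = P_b - 4 = 41.2.
CS = (1/2)(Q_t)(54 - P_b) = (1/2)(4.4)(8.8) = 19.36.

19.36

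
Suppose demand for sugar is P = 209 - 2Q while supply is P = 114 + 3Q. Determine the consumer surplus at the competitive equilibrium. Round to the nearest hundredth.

361.00

Setting demand equal to supply, 95 = 5Q, so Q* = 19 and P* = 171.
The demand choke price is 209, so CS = (1/2)(Q*)(209 - P*) = (1/2)(19)(38) = 361.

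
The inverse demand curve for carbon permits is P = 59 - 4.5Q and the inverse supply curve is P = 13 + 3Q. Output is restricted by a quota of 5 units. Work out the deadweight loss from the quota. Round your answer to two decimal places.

4.82

Unrestricted equilibrium: Q* = (59 - 13)/(4.5 + 3) = 6.1333.
At Q = 5 the demand price is 59 - 4.5(5) = 36.5 and the supply price is 13 + 3(5) = 28.
Deadweight loss is the triangle between the curves from 5 to 6.1333: (1/2)(36.5 - 28)(6.1333 - 5) = 4.8167.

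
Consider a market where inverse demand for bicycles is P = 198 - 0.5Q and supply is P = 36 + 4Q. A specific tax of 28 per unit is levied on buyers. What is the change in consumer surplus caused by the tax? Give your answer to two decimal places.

-102.32

Pre-tax equilibrium: 198 - 0.5Q = 36 + 4Q gives Q* = 36, P* = 180.
With the tax, buyers' net willingness to pay falls by 28: (198 - 28) - 0.5Q = 36 + 4Q, so Q_t = 29.7778. Buyers pay P_b = 183.1111; sellers receive P_s = P_b - 28 = 155.1111.
CS falls from (1/2)(36)(18) = 324 to (1/2)(29.7778)(14.8889) = 221.679, a change of -102.321.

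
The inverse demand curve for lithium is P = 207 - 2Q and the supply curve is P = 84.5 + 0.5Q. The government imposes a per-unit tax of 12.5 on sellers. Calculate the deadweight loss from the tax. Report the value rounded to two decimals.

Pre-tax equilibrium: 207 - 2Q = 84.5 + 0.5Q gives Q* = 49, P* = 109.
A tax on sellers shifts supply up by 12.5: 207 - 2Q = 84.5 + 0.5Q + 12.5, so Q_t = 44. Buyers pay P_b = 119; sellers receive P_s = P_b - 12.5 = 106.5.
Deadweight loss is the triangle between the curves from Q_t to Q*: (1/2)(49 - 44)(12.5) = 31.25.

31.25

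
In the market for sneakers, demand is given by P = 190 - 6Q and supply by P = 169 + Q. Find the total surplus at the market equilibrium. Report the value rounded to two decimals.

31.50

Set 190 - 6Q = 169 + Q, which gives 21 = 7Q, so Q* = 3 and P* = 190 - 6(3) = 172.
CS = (1/2)(3)(18) = 27 and PS = (1/2)(3)(3) = 4.5, so total surplus = 31.5.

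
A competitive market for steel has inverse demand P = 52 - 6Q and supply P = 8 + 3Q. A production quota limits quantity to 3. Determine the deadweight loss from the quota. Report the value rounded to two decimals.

16.06

Unrestricted equilibrium: Q* = (52 - 8)/(6 + 3) = 4.8889.
At Q = 3 the demand price is 52 - 6(3) = 34 and the supply price is 8 + 3(3) = 17.
Deadweight loss is the triangle between the curves from 3 to 4.8889: (1/2)(34 - 17)(4.8889 - 3) = 16.0556.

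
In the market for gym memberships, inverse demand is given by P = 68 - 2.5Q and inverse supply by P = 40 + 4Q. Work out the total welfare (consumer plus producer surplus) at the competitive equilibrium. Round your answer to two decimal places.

Setting demand equal to supply, 28 = 6.5Q, so Q* = 4.3077 and P* = 57.2308.
Total surplus is the full triangle between the curves from 0 to Q*: (1/2)(4.3077)(68 - 40) = 60.3077.

60.31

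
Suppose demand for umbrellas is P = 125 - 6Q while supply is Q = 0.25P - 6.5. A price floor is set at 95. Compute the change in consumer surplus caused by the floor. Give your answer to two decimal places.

Rewriting supply in inverse form: P = 26 + 4Q.
Free-market equilibrium: 125 - 6Q = 26 + 4Q gives Q* = 9.9, P* = 65.6.
At the floor price 95, quantity demanded is (125 - 95)/6 = 5; demand is the short side, so Q = 5 trades at P = 95.
CS goes from (1/2)(9.9)(59.4) = 294.03 to 75 (computed as (125 - 95)(5) - (1/2)(6)(5)^2), a change of -219.03.

-219.03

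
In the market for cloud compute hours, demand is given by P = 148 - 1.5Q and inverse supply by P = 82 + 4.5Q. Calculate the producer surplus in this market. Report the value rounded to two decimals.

272.25

Equilibrium: 148 - 1.5Q = 82 + 4.5Q, so Q* = 11 and P* = 131.5.
Producer surplus is the triangle above supply below P*: (1/2)(11)(131.5 - 82) = (1/2)(11)(49.5) = 272.25.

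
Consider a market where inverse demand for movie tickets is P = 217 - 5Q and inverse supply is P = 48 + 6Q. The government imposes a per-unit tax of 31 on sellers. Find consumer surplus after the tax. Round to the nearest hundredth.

393.47

Without the tax, 217 - 5Q = 48 + 6Q so Q* = 15.3636 and P* = 140.1818.
With the tax, sellers need 31 more per unit: 217 - 5Q = 48 + 6Q + 31, so Q_t = 12.5455. Buyers pay P_b = 154.2727; sellers receive P_s = P_b - 31 = 123.2727.
Consumer surplus is the triangle under demand above P_b: (1/2)(12.5455)(217 - 154.2727) = 393.4711.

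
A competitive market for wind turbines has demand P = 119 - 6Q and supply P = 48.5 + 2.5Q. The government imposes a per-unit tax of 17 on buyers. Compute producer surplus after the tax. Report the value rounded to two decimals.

49.52

Without the tax, 119 - 6Q = 48.5 + 2.5Q so Q* = 8.2941 and P* = 69.2353.
With the tax, buyers' net willingness to pay falls by 17: (119 - 17) - 6Q = 48.5 + 2.5Q, so Q_t = 6.2941. Buyers pay P_b = 81.2353; sellers receive P_s = P_b - 17 = 64.2353.
PS = (1/2)(Q_t)(P_s - 48.5) = (1/2)(6.2941)(15.7353) = 49.5199.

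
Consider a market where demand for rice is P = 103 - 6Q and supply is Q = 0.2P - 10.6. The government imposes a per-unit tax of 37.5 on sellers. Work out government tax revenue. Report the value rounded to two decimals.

42.61

Rewriting supply in inverse form: P = 53 + 5Q.
Without the tax, 103 - 6Q = 53 + 5Q so Q* = 4.5455 and P* = 75.7273.
A tax on sellers shifts supply up by 37.5: 103 - 6Q = 53 + 5Q + 37.5, so Q_t = 1.1364. Buyers pay P_b = 96.1818; sellers receive P_s = P_b - 37.5 = 58.6818.
Revenue is the tax times quantity traded: 37.5 x 1.1364 = 42.6136.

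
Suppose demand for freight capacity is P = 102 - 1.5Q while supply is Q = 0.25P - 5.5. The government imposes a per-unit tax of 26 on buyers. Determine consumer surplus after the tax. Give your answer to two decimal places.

72.30

Rewriting supply in inverse form: P = 22 + 4Q.
Without the tax, 102 - 1.5Q = 22 + 4Q so Q* = 14.5455 and P* = 80.1818.
With the tax, buyers' net willingness to pay falls by 26: (102 - 26) - 1.5Q = 22 + 4Q, so Q_t = 9.8182. Buyers pay P_b = 87.2727; sellers receive P_s = P_b - 26 = 61.2727.
CS = (1/2)(Q_t)(102 - P_b) = (1/2)(9.8182)(14.7273) = 72.2975.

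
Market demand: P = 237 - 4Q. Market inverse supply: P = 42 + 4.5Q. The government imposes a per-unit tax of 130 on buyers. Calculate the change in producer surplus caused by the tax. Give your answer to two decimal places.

-1052.60

Pre-tax equilibrium: 237 - 4Q = 42 + 4.5Q gives Q* = 22.9412, P* = 145.2353.
With the tax, buyers' net willingness to pay falls by 130: (237 - 130) - 4Q = 42 + 4.5Q, so Q_t = 7.6471. Buyers pay P_b = 206.4118; sellers receive P_s = P_b - 130 = 76.4118.
PS falls from (1/2)(22.9412)(103.2353) = 1184.1696 to (1/2)(7.6471)(34.4118) = 131.5744, a change of -1052.5952.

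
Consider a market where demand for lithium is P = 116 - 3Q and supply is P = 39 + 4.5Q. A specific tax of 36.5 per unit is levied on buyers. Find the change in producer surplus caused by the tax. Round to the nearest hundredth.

Pre-tax equilibrium: 116 - 3Q = 39 + 4.5Q gives Q* = 10.2667, P* = 85.2.
A tax on buyers shifts demand down by 36.5: (116 - 36.5) - 3Q = 39 + 4.5Q, so Q_t = 5.4. Buyers pay P_b = 99.8; sellers receive P_s = P_b - 36.5 = 63.3.
PS falls from (1/2)(10.2667)(46.2) = 237.16 to (1/2)(5.4)(24.3) = 65.61, a change of -171.55.

-171.55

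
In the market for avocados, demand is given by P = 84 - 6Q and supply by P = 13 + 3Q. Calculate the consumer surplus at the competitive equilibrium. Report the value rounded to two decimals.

Set 84 - 6Q = 13 + 3Q, which gives 71 = 9Q, so Q* = 7.8889 and P* = 84 - 6(7.8889) = 36.6667.
Consumer surplus is the triangle under demand above P*: (1/2)(7.8889)(84 - 36.6667) = (1/2)(7.8889)(47.3333) = 186.7037.

186.70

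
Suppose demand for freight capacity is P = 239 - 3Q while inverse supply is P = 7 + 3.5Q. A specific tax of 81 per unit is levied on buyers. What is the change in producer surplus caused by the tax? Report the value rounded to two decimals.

Pre-tax equilibrium: 239 - 3Q = 7 + 3.5Q gives Q* = 35.6923, P* = 131.9231.
A tax on buyers shifts demand down by 81: (239 - 81) - 3Q = 7 + 3.5Q, so Q_t = 23.2308. Buyers pay P_b = 169.3077; sellers receive P_s = P_b - 81 = 88.3077.
Producers lose the trapezoid between P_s and P* out to Q_t plus the triangle from Q_t to Q*: change in PS = 944.4201 - 2229.3964 = -1284.9763.

-1284.98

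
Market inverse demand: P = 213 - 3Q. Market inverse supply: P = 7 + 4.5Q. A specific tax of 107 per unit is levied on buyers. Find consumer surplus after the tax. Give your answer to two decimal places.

261.36

Without the tax, 213 - 3Q = 7 + 4.5Q so Q* = 27.4667 and P* = 130.6.
With the tax, buyers' net willingness to pay falls by 107: (213 - 107) - 3Q = 7 + 4.5Q, so Q_t = 13.2. Buyers pay P_b = 173.4; sellers receive P_s = P_b - 107 = 66.4.
Consumer surplus is the triangle under demand above P_b: (1/2)(13.2)(213 - 173.4) = 261.36.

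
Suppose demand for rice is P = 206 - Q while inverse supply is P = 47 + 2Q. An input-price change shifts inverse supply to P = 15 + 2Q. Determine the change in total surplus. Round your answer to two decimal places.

1866.67

Initial equilibrium: Q_0 = 53, P_0 = 153; CS_0 = (1/2)(53)(53) = 1404.5, PS_0 = (1/2)(53)(106) = 2809.
New equilibrium: 206 - Q = 15 + 2Q gives Q_1 = 63.6667, P_1 = 142.3333; CS_1 = 2026.7222, PS_1 = 4053.4444.
Change in total surplus = (2026.7222 + 4053.4444) - (1404.5 + 2809) = 1866.6667.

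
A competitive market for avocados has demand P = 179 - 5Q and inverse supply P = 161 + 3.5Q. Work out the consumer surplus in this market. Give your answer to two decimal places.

11.21

Setting demand equal to supply, 18 = 8.5Q, so Q* = 2.1176 and P* = 168.4118.
Consumer surplus is the triangle under demand above P*: (1/2)(2.1176)(179 - 168.4118) = (1/2)(2.1176)(10.5882) = 11.2111.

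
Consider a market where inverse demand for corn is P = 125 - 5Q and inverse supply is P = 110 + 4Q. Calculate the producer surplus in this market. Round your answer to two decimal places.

Set 125 - 5Q = 110 + 4Q, which gives 15 = 9Q, so Q* = 1.6667 and P* = 125 - 5(1.6667) = 116.6667.
Producer surplus is the triangle above supply below P*: (1/2)(1.6667)(116.6667 - 110) = (1/2)(1.6667)(6.6667) = 5.5556.

5.56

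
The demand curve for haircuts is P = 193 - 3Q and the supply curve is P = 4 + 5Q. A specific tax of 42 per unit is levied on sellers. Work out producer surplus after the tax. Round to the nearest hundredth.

844.10

Pre-tax equilibrium: 193 - 3Q = 4 + 5Q gives Q* = 23.625, P* = 122.125.
A tax on sellers shifts supply up by 42: 193 - 3Q = 4 + 5Q + 42, so Q_t = 18.375. Buyers pay P_b = 137.875; sellers receive P_s = P_b - 42 = 95.875.
Producer surplus is the triangle above supply below P_s: (1/2)(18.375)(95.875 - 4) = 844.1016.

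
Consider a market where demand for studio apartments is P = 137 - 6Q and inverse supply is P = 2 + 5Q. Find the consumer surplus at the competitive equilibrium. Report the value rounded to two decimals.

Setting demand equal to supply, 135 = 11Q, so Q* = 12.2727 and P* = 63.3636.
CS is the area between the demand curve and P* from 0 to Q*: (1/2)(12.2727)(73.6364) = 451.8595.

451.86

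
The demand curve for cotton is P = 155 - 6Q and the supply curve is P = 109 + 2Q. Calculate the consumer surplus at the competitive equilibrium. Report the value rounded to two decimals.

Setting demand equal to supply, 46 = 8Q, so Q* = 5.75 and P* = 120.5.
CS is the area between the demand curve and P* from 0 to Q*: (1/2)(5.75)(34.5) = 99.1875.

99.19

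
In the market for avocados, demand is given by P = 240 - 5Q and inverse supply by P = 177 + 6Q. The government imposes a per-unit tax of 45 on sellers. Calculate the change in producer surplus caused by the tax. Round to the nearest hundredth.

-90.37

Without the tax, 240 - 5Q = 177 + 6Q so Q* = 5.7273 and P* = 211.3636.
With the tax, sellers need 45 more per unit: 240 - 5Q = 177 + 6Q + 45, so Q_t = 1.6364. Buyers pay P_b = 231.8182; sellers receive P_s = P_b - 45 = 186.8182.
PS falls from (1/2)(5.7273)(34.3636) = 98.405 to (1/2)(1.6364)(9.8182) = 8.0331, a change of -90.3719.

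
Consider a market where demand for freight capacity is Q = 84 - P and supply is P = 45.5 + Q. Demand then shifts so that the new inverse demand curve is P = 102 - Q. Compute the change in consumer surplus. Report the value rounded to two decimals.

Rewriting demand in inverse form: P = 84 - Q.
Initial equilibrium: Q_0 = 19.25, P_0 = 64.75; CS_0 = (1/2)(19.25)(19.25) = 185.2812, PS_0 = (1/2)(19.25)(19.25) = 185.2812.
New equilibrium: 102 - Q = 45.5 + Q gives Q_1 = 28.25, P_1 = 73.75; CS_1 = 399.0312, PS_1 = 399.0312.
Change in consumer surplus = 399.0312 - 185.2812 = 213.75.

213.75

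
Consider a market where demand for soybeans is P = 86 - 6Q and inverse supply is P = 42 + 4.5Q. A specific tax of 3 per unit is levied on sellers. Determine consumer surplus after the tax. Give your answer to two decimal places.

Pre-tax equilibrium: 86 - 6Q = 42 + 4.5Q gives Q* = 4.1905, P* = 60.8571.
A tax on sellers shifts supply up by 3: 86 - 6Q = 42 + 4.5Q + 3, so Q_t = 3.9048. Buyers pay P_b = 62.5714; sellers receive P_s = P_b - 3 = 59.5714.
Consumer surplus is the triangle under demand above P_b: (1/2)(3.9048)(86 - 62.5714) = 45.7415.

45.74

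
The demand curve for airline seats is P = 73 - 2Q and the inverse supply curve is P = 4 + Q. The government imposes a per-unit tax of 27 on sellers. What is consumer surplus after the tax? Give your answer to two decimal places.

Without the tax, 73 - 2Q = 4 + Q so Q* = 23 and P* = 27.
A tax on sellers shifts supply up by 27: 73 - 2Q = 4 + Q + 27, so Q_t = 14. Buyers pay P_b = 45; sellers receive P_s = P_b - 27 = 18.
Consumer surplus is the triangle under demand above P_b: (1/2)(14)(73 - 45) = 196.

196.00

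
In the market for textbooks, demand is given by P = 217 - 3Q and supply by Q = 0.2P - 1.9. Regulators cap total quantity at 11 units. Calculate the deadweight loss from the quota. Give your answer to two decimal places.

Rewriting supply in inverse form: P = 9.5 + 5Q.
Unrestricted equilibrium: Q* = (217 - 9.5)/(3 + 5) = 25.9375.
At Q = 11 the demand price is 217 - 3(11) = 184 and the supply price is 9.5 + 5(11) = 64.5.
Deadweight loss is the triangle between the curves from 11 to 25.9375: (1/2)(184 - 64.5)(25.9375 - 11) = 892.5156.

892.52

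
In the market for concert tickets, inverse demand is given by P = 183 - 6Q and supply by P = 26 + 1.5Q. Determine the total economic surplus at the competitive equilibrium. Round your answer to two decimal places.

Set 183 - 6Q = 26 + 1.5Q, which gives 157 = 7.5Q, so Q* = 20.9333 and P* = 183 - 6(20.9333) = 57.4.
CS = (1/2)(20.9333)(125.6) = 1314.6133 and PS = (1/2)(20.9333)(31.4) = 328.6533, so total surplus = 1643.2667.

1643.27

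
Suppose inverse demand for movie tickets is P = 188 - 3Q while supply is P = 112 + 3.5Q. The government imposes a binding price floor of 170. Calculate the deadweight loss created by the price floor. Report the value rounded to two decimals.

Free-market equilibrium: 188 - 3Q = 112 + 3.5Q gives Q* = 11.6923, P* = 152.9231.
At the floor price 170, quantity demanded is (188 - 170)/3 = 6; demand is the short side, so Q = 6 trades at P = 170.
The lost-trades triangle has base Q* - 6 = 5.6923 and height equal to the gap between the curves at Q = 6, which is 170 - 133 = 37. DWL = (1/2)(5.6923)(37) = 105.3077.

105.31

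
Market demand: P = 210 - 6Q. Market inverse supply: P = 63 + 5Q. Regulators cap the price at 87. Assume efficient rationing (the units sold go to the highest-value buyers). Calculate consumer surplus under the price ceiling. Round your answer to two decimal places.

521.28

Free-market equilibrium: 210 - 6Q = 63 + 5Q gives Q* = 13.3636, P* = 129.8182.
At the ceiling price 87, quantity supplied is (87 - 63)/5 = 4.8; supply is the short side, so Q = 4.8 trades at P = 87.
The demand price at Q = 4.8 is 181.2. CS is the trapezoid between demand and 87 over [0, 4.8]: (1/2)[(210 - 87) + (181.2 - 87)](4.8) = 521.28.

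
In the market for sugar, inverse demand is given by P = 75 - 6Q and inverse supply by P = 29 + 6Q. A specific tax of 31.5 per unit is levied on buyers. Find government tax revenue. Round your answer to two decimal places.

Pre-tax equilibrium: 75 - 6Q = 29 + 6Q gives Q* = 3.8333, P* = 52.
A tax on buyers shifts demand down by 31.5: (75 - 31.5) - 6Q = 29 + 6Q, so Q_t = 1.2083. Buyers pay P_b = 67.75; sellers receive P_s = P_b - 31.5 = 36.25.
Revenue is the tax times quantity traded: 31.5 x 1.2083 = 38.0625.

38.06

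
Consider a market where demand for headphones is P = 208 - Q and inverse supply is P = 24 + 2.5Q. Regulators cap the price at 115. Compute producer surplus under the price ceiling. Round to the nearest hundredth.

Free-market equilibrium: 208 - Q = 24 + 2.5Q gives Q* = 52.5714, P* = 155.4286.
At P = 115, sellers supply (115 - 24)/2.5 = 36.4 while buyers want more, so the quantity traded is 36.4 at price 115.
PS is the triangle above supply below 115: (1/2)(36.4)(115 - 24) = 1656.2.

1656.20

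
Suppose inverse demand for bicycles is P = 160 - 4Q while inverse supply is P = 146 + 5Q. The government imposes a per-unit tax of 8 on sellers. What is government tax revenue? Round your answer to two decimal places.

5.33

Without the tax, 160 - 4Q = 146 + 5Q so Q* = 1.5556 and P* = 153.7778.
A tax on sellers shifts supply up by 8: 160 - 4Q = 146 + 5Q + 8, so Q_t = 0.6667. Buyers pay P_b = 157.3333; sellers receive P_s = P_b - 8 = 149.3333.
Tax revenue = t x Q_t = 8 x 0.6667 = 5.3333.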